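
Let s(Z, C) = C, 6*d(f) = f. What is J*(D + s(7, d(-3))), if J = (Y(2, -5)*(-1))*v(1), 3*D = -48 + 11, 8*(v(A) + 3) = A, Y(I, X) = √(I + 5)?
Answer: -1771*√7/48 ≈ -97.617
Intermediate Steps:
Y(I, X) = √(5 + I)
v(A) = -3 + A/8
d(f) = f/6
D = -37/3 (D = (-48 + 11)/3 = (⅓)*(-37) = -37/3 ≈ -12.333)
J = 23*√7/8 (J = (√(5 + 2)*(-1))*(-3 + (⅛)*1) = (√7*(-1))*(-3 + ⅛) = -√7*(-23/8) = 23*√7/8 ≈ 7.6065)
J*(D + s(7, d(-3))) = (23*√7/8)*(-37/3 + (⅙)*(-3)) = (23*√7/8)*(-37/3 - ½) = (23*√7/8)*(-77/6) = -1771*√7/48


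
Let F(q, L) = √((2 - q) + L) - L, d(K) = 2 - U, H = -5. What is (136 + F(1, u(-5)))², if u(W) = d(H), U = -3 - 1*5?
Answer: (126 + √11)² ≈ 16723.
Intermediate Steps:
U = -8 (U = -3 - 5 = -8)
d(K) = 10 (d(K) = 2 - 1*(-8) = 2 + 8 = 10)
u(W) = 10
F(q, L) = √(2 + L - q) - L
(136 + F(1, u(-5)))² = (136 + (√(2 + 10 - 1*1) - 1*10))² = (136 + (√(2 + 10 - 1) - 10))² = (136 + (√11 - 10))² = (136 + (-10 + √11))² = (126 + √11)²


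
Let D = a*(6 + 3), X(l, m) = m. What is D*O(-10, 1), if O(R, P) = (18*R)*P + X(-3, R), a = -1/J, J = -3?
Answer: -570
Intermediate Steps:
a = ⅓ (a = -1/(-3) = -1*(-⅓) = ⅓ ≈ 0.33333)
O(R, P) = R + 18*P*R (O(R, P) = (18*R)*P + R = 18*P*R + R = R + 18*P*R)
D = 3 (D = (6 + 3)/3 = (⅓)*9 = 3)
D*O(-10, 1) = 3*(-10*(1 + 18*1)) = 3*(-10*(1 + 18)) = 3*(-10*19) = 3*(-190) = -570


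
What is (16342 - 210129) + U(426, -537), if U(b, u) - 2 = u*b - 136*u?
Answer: -349515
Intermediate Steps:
U(b, u) = 2 - 136*u + b*u (U(b, u) = 2 + (u*b - 136*u) = 2 + (b*u - 136*u) = 2 + (-136*u + b*u) = 2 - 136*u + b*u)
(16342 - 210129) + U(426, -537) = (16342 - 210129) + (2 - 136*(-537) + 426*(-537)) = -193787 + (2 + 73032 - 228762) = -193787 - 155728 = -349515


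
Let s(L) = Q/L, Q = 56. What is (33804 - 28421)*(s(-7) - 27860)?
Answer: -150013444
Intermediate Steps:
s(L) = 56/L
(33804 - 28421)*(s(-7) - 27860) = (33804 - 28421)*(56/(-7) - 27860) = 5383*(56*(-⅐) - 27860) = 5383*(-8 - 27860) = 5383*(-27868) = -150013444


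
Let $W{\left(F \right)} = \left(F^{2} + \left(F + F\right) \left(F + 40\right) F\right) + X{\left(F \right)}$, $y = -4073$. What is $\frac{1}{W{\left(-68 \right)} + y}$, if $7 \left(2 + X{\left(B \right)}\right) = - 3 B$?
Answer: $- \frac{7}{1808561} \approx -3.8705 \cdot 10^{-6}$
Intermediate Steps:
$X{\left(B \right)} = -2 - \frac{3 B}{7}$ ($X{\left(B \right)} = -2 + \frac{\left(-3\right) B}{7} = -2 - \frac{3 B}{7}$)
$W{\left(F \right)} = -2 + F^{2} - \frac{3 F}{7} + 2 F^{2} \left(40 + F\right)$ ($W{\left(F \right)} = \left(F^{2} + \left(F + F\right) \left(F + 40\right) F\right) - \left(2 + \frac{3 F}{7}\right) = \left(F^{2} + 2 F \left(40 + F\right) F\right) - \left(2 + \frac{3 F}{7}\right) = \left(F^{2} + 2 F^{2} \left(40 + F\right)\right) - \left(2 + \frac{3 F}{7}\right) = -2 + F^{2} - \frac{3 F}{7} + 2 F^{2} \left(40 + F\right)$)
$\frac{1}{W{\left(-68 \right)} + y} = \frac{1}{\left(-2 + 2 \left(-68\right)^{3} + 81 \left(-68\right)^{2} - - \frac{204}{7}\right) - 4073} = \frac{1}{\left(-2 + 2 \left(-314432\right) + 81 \cdot 4624 + \frac{204}{7}\right) - 4073} = \frac{1}{\left(-2 - 628864 + 374544 + \frac{204}{7}\right) - 4073} = \frac{1}{- \frac{1780050}{7} - 4073} = \frac{1}{- \frac{1808561}{7}} = - \frac{7}{1808561}$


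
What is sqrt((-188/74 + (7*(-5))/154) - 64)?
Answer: I*sqrt(44240086)/814 ≈ 8.1712*I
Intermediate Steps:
sqrt((-188/74 + (7*(-5))/154) - 64) = sqrt((-188*1/74 - 35*1/154) - 64) = sqrt((-94/37 - 5/22) - 64) = sqrt(-2253/814 - 64) = sqrt(-54349/814) = I*sqrt(44240086)/814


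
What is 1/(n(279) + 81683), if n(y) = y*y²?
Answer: 1/21799322 ≈ 4.5873e-8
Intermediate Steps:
n(y) = y³
1/(n(279) + 81683) = 1/(279³ + 81683) = 1/(21717639 + 81683) = 1/21799322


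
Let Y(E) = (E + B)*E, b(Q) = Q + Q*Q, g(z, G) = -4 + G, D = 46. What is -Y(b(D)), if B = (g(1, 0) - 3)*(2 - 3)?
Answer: -4689378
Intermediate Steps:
B = 7 (B = ((-4 + 0) - 3)*(2 - 3) = (-4 - 3)*(-1) = -7*(-1) = 7)
b(Q) = Q + Q²
Y(E) = E*(7 + E) (Y(E) = (E + 7)*E = (7 + E)*E = E*(7 + E))
-Y(b(D)) = -46*(1 + 46)*(7 + 46*(1 + 46)) = -46*47*(7 + 46*47) = -2162*(7 + 2162) = -2162*2169 = -1*4689378 = -4689378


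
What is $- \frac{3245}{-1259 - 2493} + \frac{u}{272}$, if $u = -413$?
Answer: $- \frac{83367}{127568} \approx -0.65351$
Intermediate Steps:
$- \frac{3245}{-1259 - 2493} + \frac{u}{272} = - \frac{3245}{-1259 - 2493} - \frac{413}{272} = - \frac{3245}{-3752} - \frac{413}{272} = \left(-3245\right) \left(- \frac{1}{3752}\right) - \frac{413}{272} = \frac{3245}{3752} - \frac{413}{272} = - \frac{83367}{127568}$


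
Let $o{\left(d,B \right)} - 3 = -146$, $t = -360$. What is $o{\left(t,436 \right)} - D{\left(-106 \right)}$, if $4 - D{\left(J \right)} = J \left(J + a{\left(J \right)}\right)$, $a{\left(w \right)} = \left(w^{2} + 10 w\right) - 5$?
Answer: $-1067037$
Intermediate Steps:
$a{\left(w \right)} = -5 + w^{2} + 10 w$
$o{\left(d,B \right)} = -143$ ($o{\left(d,B \right)} = 3 - 146 = -143$)
$D{\left(J \right)} = 4 - J \left(-5 + J^{2} + 11 J\right)$ ($D{\left(J \right)} = 4 - J \left(J + \left(-5 + J^{2} + 10 J\right)\right) = 4 - J \left(-5 + J^{2} + 11 J\right)$)
$o{\left(t,436 \right)} - D{\left(-106 \right)} = -143 - \left(4 - \left(-106\right)^{3} - 11 \left(-106\right)^{2} + 5 \left(-106\right)\right) = -143 - \left(4 - -1191016 - 123596 - 530\right) = -143 - \left(4 + 1191016 - 123596 - 530\right) = -143 - 1066894 = -1067037$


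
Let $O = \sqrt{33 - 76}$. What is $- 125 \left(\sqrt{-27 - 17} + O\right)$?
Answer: $125 i \left(- \sqrt{43} - 2 \sqrt{11}\right) \approx - 1648.8 i$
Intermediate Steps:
$O = i \sqrt{43}$ ($O = \sqrt{-43} = i \sqrt{43} \approx 6.5574 i$)
$- 125 \left(\sqrt{-27 - 17} + O\right) = - 125 \left(\sqrt{-27 - 17} + i \sqrt{43}\right) = - 125 \left(\sqrt{-44} + i \sqrt{43}\right) = - 125 \left(2 i \sqrt{11} + i \sqrt{43}\right) = - 125 \left(i \sqrt{43} + 2 i \sqrt{11}\right) = - 250 i \sqrt{11} - 125 i \sqrt{43}$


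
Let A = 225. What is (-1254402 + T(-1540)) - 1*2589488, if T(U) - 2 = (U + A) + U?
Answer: -3846743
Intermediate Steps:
T(U) = 227 + 2*U (T(U) = 2 + ((U + 225) + U) = 2 + ((225 + U) + U) = 2 + (225 + 2*U) = 227 + 2*U)
(-1254402 + T(-1540)) - 1*2589488 = (-1254402 + (227 + 2*(-1540))) - 1*2589488 = (-1254402 + (227 - 3080)) - 2589488 = (-1254402 - 2853) - 2589488 = -1257255 - 2589488 = -3846743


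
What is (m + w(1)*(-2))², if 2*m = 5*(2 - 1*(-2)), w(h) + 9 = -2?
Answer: 1024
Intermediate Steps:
w(h) = -11 (w(h) = -9 - 2 = -11)
m = 10 (m = (5*(2 - 1*(-2)))/2 = (5*(2 + 2))/2 = (5*4)/2 = (½)*20 = 10)
(m + w(1)*(-2))² = (10 - 11*(-2))² = (10 + 22)² = 32² = 1024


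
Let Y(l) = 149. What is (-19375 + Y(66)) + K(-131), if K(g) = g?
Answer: -19357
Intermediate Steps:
(-19375 + Y(66)) + K(-131) = (-19375 + 149) - 131 = -19226 - 131 = -19357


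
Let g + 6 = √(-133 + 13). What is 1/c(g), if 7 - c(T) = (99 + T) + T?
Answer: I/(4*(√30 - 20*I)) ≈ -0.011628 + 0.0031844*I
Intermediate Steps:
g = -6 + 2*I*√30 (g = -6 + √(-133 + 13) = -6 + √(-120) = -6 + 2*I*√30 ≈ -6.0 + 10.954*I)
c(T) = -92 - 2*T (c(T) = 7 - ((99 + T) + T) = 7 - (99 + 2*T) = 7 + (-99 - 2*T) = -92 - 2*T)
1/c(g) = 1/(-92 - 2*(-6 + 2*I*√30)) = 1/(-92 + (12 - 4*I*√30)) = 1/(-80 - 4*I*√30)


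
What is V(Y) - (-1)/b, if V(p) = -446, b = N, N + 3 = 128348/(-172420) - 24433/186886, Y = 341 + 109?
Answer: -13930819273132/31216958637 ≈ -446.26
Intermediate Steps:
Y = 450
N = -31216958637/8055721030 (N = -3 + (128348/(-172420) - 24433/186886) = -3 + (128348*(-1/172420) - 24433*1/186886) = -3 + (-32087/43105 - 24433/186886) = -3 - 7049795547/8055721030 = -31216958637/8055721030 ≈ -3.8751)
b = -31216958637/8055721030 ≈ -3.8751
V(Y) - (-1)/b = -446 - (-1)/(-31216958637/8055721030) = -446 - (-1)*(-8055721030)/31216958637 = -446 - 1*8055721030/31216958637 = -446 - 8055721030/31216958637 = -13930819273132/31216958637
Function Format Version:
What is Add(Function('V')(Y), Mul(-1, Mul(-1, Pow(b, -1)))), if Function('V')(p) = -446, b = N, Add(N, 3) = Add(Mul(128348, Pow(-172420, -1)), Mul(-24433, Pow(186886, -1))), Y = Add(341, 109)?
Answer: Rational(-13930819273132, 31216958637) ≈ -446.26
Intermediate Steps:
Y = 450
N = Rational(-31216958637, 8055721030) (N = Add(-3, Add(Mul(128348, Pow(-172420, -1)), Mul(-24433, Pow(186886, -1)))) = Add(-3, Add(Mul(128348, Rational(-1, 172420)), Mul(-24433, Rational(1, 186886)))) = Add(-3, Add(Rational(-32087, 43105), Rational(-24433, 186886))) = Add(-3, Rational(-7049795547, 8055721030)) = Rational(-31216958637, 8055721030) ≈ -3.8751)
b = Rational(-31216958637, 8055721030) ≈ -3.8751
Add(Function('V')(Y), Mul(-1, Mul(-1, Pow(b, -1)))) = Add(-446, Mul(-1, Mul(-1, Pow(Rational(-31216958637, 8055721030), -1)))) = Add(-446, Mul(-1, Mul(-1, Rational(-8055721030, 31216958637)))) = Add(-446, Mul(-1, Rational(8055721030, 31216958637))) = Add(-446, Rational(-8055721030, 31216958637)) = Rational(-13930819273132, 31216958637)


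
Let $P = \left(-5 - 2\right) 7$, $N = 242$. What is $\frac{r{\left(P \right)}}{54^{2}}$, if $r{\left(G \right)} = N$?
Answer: $\frac{121}{1458} \approx 0.08299$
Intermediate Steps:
$P = -49$ ($P = \left(-7\right) 7 = -49$)
$r{\left(G \right)} = 242$
$\frac{r{\left(P \right)}}{54^{2}} = \frac{242}{54^{2}} = \frac{242}{2916} = 242 \cdot \frac{1}{2916} = \frac{121}{1458}$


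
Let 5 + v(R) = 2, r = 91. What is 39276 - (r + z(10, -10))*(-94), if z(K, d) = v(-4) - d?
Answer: 48488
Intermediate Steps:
v(R) = -3 (v(R) = -5 + 2 = -3)
z(K, d) = -3 - d
39276 - (r + z(10, -10))*(-94) = 39276 - (91 + (-3 - 1*(-10)))*(-94) = 39276 - (91 + (-3 + 10))*(-94) = 39276 - (91 + 7)*(-94) = 39276 - 98*(-94) = 39276 - 1*(-9212) = 39276 + 9212 = 48488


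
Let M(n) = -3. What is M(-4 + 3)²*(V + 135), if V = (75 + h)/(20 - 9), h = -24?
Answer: 13824/11 ≈ 1256.7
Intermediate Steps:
V = 51/11 (V = (75 - 24)/(20 - 9) = 51/11 ≈ 4.6364)
M(-4 + 3)²*(V + 135) = (-3)²*(51/11 + 135) = 9*(1536/11) = 13824/11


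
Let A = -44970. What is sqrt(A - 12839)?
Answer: I*sqrt(57809) ≈ 240.44*I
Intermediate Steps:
sqrt(A - 12839) = sqrt(-44970 - 12839) = sqrt(-57809) = I*sqrt(57809)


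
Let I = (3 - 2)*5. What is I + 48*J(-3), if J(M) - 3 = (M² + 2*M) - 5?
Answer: 53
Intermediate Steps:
J(M) = -2 + M² + 2*M (J(M) = 3 + ((M² + 2*M) - 5) = 3 + (-5 + M² + 2*M) = -2 + M² + 2*M)
I = 5 (I = 1*5 = 5)
I + 48*J(-3) = 5 + 48*(-2 + (-3)² + 2*(-3)) = 5 + 48*(-2 + 9 - 6) = 5 + 48*1 = 5 + 48 = 53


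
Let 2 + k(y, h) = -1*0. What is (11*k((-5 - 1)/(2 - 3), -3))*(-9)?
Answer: 198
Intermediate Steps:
k(y, h) = -2 (k(y, h) = -2 - 1*0 = -2 + 0 = -2)
(11*k((-5 - 1)/(2 - 3), -3))*(-9) = (11*(-2))*(-9) = -22*(-9) = 198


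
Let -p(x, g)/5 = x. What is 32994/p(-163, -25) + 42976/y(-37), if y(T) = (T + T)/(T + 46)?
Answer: -156393702/30155 ≈ -5186.3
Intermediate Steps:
p(x, g) = -5*x
y(T) = 2*T/(46 + T) (y(T) = (2*T)/(46 + T) = 2*T/(46 + T))
32994/p(-163, -25) + 42976/y(-37) = 32994/((-5*(-163))) + 42976/((2*(-37)/(46 - 37))) = 32994/815 + 42976/((2*(-37)/9)) = 32994*(1/815) + 42976/((2*(-37)*(⅑))) = 32994/815 + 42976/(-74/9) = 32994/815 + 42976*(-9/74) = 32994/815 - 193392/37 = -156393702/30155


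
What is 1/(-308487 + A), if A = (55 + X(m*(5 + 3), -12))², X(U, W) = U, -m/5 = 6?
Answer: -1/274262 ≈ -3.6461e-6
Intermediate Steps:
m = -30 (m = -5*6 = -30)
A = 34225 (A = (55 - 30*(5 + 3))² = (55 - 30*8)² = (55 - 240)² = (-185)² = 34225)
1/(-308487 + A) = 1/(-308487 + 34225) = 1/(-274262) = -1/274262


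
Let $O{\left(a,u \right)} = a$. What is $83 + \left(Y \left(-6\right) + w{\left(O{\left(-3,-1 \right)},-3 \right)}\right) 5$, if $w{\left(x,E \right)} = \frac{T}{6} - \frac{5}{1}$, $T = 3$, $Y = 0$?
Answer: $\frac{121}{2} \approx 60.5$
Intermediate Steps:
$w{\left(x,E \right)} = - \frac{9}{2}$ ($w{\left(x,E \right)} = \frac{3}{6} - \frac{5}{1} = 3 \cdot \frac{1}{6} - 5 = \frac{1}{2} - 5 = - \frac{9}{2}$)
$83 + \left(Y \left(-6\right) + w{\left(O{\left(-3,-1 \right)},-3 \right)}\right) 5 = 83 + \left(0 \left(-6\right) - \frac{9}{2}\right) 5 = 83 + \left(0 - \frac{9}{2}\right) 5 = 83 - \frac{45}{2} = \frac{121}{2}$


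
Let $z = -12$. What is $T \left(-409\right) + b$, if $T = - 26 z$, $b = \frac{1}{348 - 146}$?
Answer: $- \frac{25776815}{202} \approx -1.2761 \cdot 10^{5}$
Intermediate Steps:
$b = \frac{1}{202} \approx 0.0049505$
$T = 312$ ($T = \left(-26\right) \left(-12\right) = 312$)
$T \left(-409\right) + b = 312 \left(-409\right) + \frac{1}{202} = -127608 + \frac{1}{202} = - \frac{25776815}{202}$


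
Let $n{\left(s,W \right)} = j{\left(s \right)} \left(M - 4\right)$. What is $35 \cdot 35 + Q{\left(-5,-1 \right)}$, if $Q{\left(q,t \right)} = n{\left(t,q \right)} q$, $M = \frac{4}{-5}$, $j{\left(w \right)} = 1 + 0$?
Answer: $1249$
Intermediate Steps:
$j{\left(w \right)} = 1$
$M = - \frac{4}{5}$ ($M = 4 \left(- \frac{1}{5}\right) = - \frac{4}{5} \approx -0.8$)
$n{\left(s,W \right)} = - \frac{24}{5}$ ($n{\left(s,W \right)} = 1 \left(- \frac{4}{5} - 4\right) = 1 \left(- \frac{24}{5}\right) = - \frac{24}{5}$)
$Q{\left(q,t \right)} = - \frac{24 q}{5}$
$35 \cdot 35 + Q{\left(-5,-1 \right)} = 35 \cdot 35 - -24 = 1225 + 24 = 1249$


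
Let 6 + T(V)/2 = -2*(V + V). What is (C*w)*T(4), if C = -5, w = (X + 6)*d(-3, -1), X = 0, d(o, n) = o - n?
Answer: -2640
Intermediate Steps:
T(V) = -12 - 8*V (T(V) = -12 + 2*(-2*(V + V)) = -12 + 2*(-4*V) = -12 - 8*V)
w = -12 (w = (0 + 6)*(-3 - 1*(-1)) = 6*(-3 + 1) = 6*(-2) = -12)
(C*w)*T(4) = (-5*(-12))*(-12 - 8*4) = 60*(-12 - 32) = 60*(-44) = -2640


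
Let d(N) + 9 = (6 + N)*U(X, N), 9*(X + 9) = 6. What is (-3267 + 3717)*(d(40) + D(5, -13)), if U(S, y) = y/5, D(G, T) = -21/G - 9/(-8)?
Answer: 640665/4 ≈ 1.6017e+5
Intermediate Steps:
D(G, T) = 9/8 - 21/G (D(G, T) = -21/G - 9*(-⅛) = -21/G + 9/8 = 9/8 - 21/G)
X = -25/3 (X = -9 + (⅑)*6 = -9 + ⅔ = -25/3 ≈ -8.3333)
U(S, y) = y/5 (U(S, y) = y*(⅕) = y/5)
d(N) = -9 + N*(6 + N)/5 (d(N) = -9 + (6 + N)*(N/5) = -9 + N*(6 + N)/5)
(-3267 + 3717)*(d(40) + D(5, -13)) = (-3267 + 3717)*((-9 + (⅕)*40² + (6/5)*40) + (9/8 - 21/5)) = 450*((-9 + (⅕)*1600 + 48) + (9/8 - 21*⅕)) = 450*((-9 + 320 + 48) + (9/8 - 21/5)) = 450*(359 - 123/40) = 450*(14237/40) = 640665/4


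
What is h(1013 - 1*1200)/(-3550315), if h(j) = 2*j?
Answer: 374/3550315 ≈ 0.00010534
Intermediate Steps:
h(1013 - 1*1200)/(-3550315) = (2*(1013 - 1*1200))/(-3550315) = (2*(1013 - 1200))*(-1/3550315) = (2*(-187))*(-1/3550315) = -374*(-1/3550315) = 374/3550315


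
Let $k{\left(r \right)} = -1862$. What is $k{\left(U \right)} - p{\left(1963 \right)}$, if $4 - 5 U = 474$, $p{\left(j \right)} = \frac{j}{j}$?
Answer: $-1863$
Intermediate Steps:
$p{\left(j \right)} = 1$
$U = -94$ ($U = \frac{4}{5} - \frac{474}{5} = -94$)
$k{\left(U \right)} - p{\left(1963 \right)} = -1862 - 1 = -1863$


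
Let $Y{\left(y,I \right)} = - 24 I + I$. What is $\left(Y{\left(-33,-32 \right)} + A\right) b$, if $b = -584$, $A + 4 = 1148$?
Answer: $-1097920$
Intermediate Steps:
$A = 1144$ ($A = -4 + 1148 = 1144$)
$Y{\left(y,I \right)} = - 23 I$
$\left(Y{\left(-33,-32 \right)} + A\right) b = \left(\left(-23\right) \left(-32\right) + 1144\right) \left(-584\right) = \left(736 + 1144\right) \left(-584\right) = 1880 \left(-584\right) = -1097920$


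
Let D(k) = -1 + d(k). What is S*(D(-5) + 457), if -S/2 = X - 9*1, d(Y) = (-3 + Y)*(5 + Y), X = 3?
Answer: 5472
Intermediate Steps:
S = 12 (S = -2*(3 - 9*1) = -2*(3 - 9) = -2*(-6) = 12)
D(k) = -16 + k² + 2*k (D(k) = -1 + (-15 + k² + 2*k) = -16 + k² + 2*k)
S*(D(-5) + 457) = 12*((-16 + (-5)² + 2*(-5)) + 457) = 12*((-16 + 25 - 10) + 457) = 12*(-1 + 457) = 12*456 = 5472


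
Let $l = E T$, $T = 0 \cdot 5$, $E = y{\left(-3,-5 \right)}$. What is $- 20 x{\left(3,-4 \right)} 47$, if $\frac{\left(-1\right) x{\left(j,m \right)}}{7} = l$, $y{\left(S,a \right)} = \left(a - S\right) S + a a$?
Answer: $0$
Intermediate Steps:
$y{\left(S,a \right)} = a^{2} + S \left(a - S\right)$ ($y{\left(S,a \right)} = S \left(a - S\right) + a^{2} = a^{2} + S \left(a - S\right)$)
$E = 31$ ($E = \left(-5\right)^{2} - \left(-3\right)^{2} - -15 = 25 - 9 + 15 = 31$)
$T = 0$
$l = 0$ ($l = 31 \cdot 0 = 0$)
$x{\left(j,m \right)} = 0$ ($x{\left(j,m \right)} = \left(-7\right) 0 = 0$)
$- 20 x{\left(3,-4 \right)} 47 = \left(-20\right) 0 \cdot 47 = 0 \cdot 47 = 0$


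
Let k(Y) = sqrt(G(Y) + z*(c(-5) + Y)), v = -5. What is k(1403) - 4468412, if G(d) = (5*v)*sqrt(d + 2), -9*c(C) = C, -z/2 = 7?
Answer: -4468412 + I*sqrt(176848 + 225*sqrt(1405))/3 ≈ -4.4684e+6 + 143.48*I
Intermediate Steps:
z = -14 (z = -2*7 = -14)
c(C) = -C/9
G(d) = -25*sqrt(2 + d) (G(d) = (5*(-5))*sqrt(d + 2) = -25*sqrt(2 + d))
k(Y) = sqrt(-70/9 - 25*sqrt(2 + Y) - 14*Y) (k(Y) = sqrt(-25*sqrt(2 + Y) - 14*(-1/9*(-5) + Y)) = sqrt(-25*sqrt(2 + Y) - 14*(5/9 + Y)) = sqrt(-25*sqrt(2 + Y) + (-70/9 - 14*Y)) = sqrt(-70/9 - 25*sqrt(2 + Y) - 14*Y))
k(1403) - 4468412 = sqrt(-70 - 225*sqrt(2 + 1403) - 126*1403)/3 - 4468412 = sqrt(-70 - 225*sqrt(1405) - 176778)/3 - 4468412 = sqrt(-176848 - 225*sqrt(1405))/3 - 4468412 = -4468412 + sqrt(-176848 - 225*sqrt(1405))/3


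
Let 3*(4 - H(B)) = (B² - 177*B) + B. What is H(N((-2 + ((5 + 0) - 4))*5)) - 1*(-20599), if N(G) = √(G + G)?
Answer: 61819/3 + 176*I*√10/3 ≈ 20606.0 + 185.52*I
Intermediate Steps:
N(G) = √2*√G (N(G) = √(2*G) = √2*√G)
H(B) = 4 - B²/3 + 176*B/3 (H(B) = 4 - ((B² - 177*B) + B)/3 = 4 - (B² - 176*B)/3 = 4 + (-B²/3 + 176*B/3) = 4 - B²/3 + 176*B/3)
H(N((-2 + ((5 + 0) - 4))*5)) - 1*(-20599) = (4 - (-20 + 10*(5 + 0)/3) + 176*(√2*√((-2 + ((5 + 0) - 4))*5))/3) - 1*(-20599) = (4 - (√2*√((-2 + (5 - 4))*5))²/3 + 176*(√2*√((-2 + (5 - 4))*5))/3) + 20599 = (4 - (√2*√((-2 + 1)*5))²/3 + 176*(√2*√((-2 + 1)*5))/3) + 20599 = (4 - (√2*√(-1*5))²/3 + 176*(√2*√(-1*5))/3) + 20599 = (4 - (√2*√(-5))²/3 + 176*(√2*√(-5))/3) + 20599 = (4 - (√2*(I*√5))²/3 + 176*(√2*(I*√5))/3) + 20599 = (4 - (I*√10)²/3 + 176*(I*√10)/3) + 20599 = (4 - ⅓*(-10) + 176*I*√10/3) + 20599 = (4 + 10/3 + 176*I*√10/3) + 20599 = (22/3 + 176*I*√10/3) + 20599 = 61819/3 + 176*I*√10/3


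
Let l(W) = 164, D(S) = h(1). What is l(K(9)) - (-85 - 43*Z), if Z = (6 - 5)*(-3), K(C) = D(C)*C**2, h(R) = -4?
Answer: 120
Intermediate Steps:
D(S) = -4
K(C) = -4*C**2
Z = -3 (Z = 1*(-3) = -3)
l(K(9)) - (-85 - 43*Z) = 164 - (-85 - 43*(-3)) = 164 - (-85 + 129) = 164 - 1*44 = 164 - 44 = 120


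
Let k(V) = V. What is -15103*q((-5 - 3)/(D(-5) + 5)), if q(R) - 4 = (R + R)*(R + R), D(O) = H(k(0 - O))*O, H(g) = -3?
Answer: -1751948/25 ≈ -70078.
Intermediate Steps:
D(O) = -3*O
q(R) = 4 + 4*R² (q(R) = 4 + (R + R)*(R + R) = 4 + (2*R)*(2*R) = 4 + 4*R²)
-15103*q((-5 - 3)/(D(-5) + 5)) = -15103*(4 + 4*((-5 - 3)/(-3*(-5) + 5))²) = -15103*(4 + 4*(-8/(15 + 5))²) = -15103*(4 + 4*(-8/20)²) = -15103*(4 + 4*(-8*1/20)²) = -15103*(4 + 4*(-⅖)²) = -15103*(4 + 4*(4/25)) = -15103*(4 + 16/25) = -15103*116/25 = -1751948/25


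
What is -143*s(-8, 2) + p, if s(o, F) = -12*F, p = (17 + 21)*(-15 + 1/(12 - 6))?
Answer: 8605/3 ≈ 2868.3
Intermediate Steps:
p = -1691/3 (p = 38*(-15 + 1/6) = 38*(-15 + ⅙) = 38*(-89/6) = -1691/3 ≈ -563.67)
-143*s(-8, 2) + p = -(-1716)*2 - 1691/3 = -143*(-24) - 1691/3 = 3432 - 1691/3 = 8605/3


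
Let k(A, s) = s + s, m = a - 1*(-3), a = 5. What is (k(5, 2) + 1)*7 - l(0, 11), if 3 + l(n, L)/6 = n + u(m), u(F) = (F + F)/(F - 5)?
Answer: 21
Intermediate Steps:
m = 8 (m = 5 - 1*(-3) = 5 + 3 = 8)
k(A, s) = 2*s
u(F) = 2*F/(-5 + F) (u(F) = (2*F)/(-5 + F) = 2*F/(-5 + F))
l(n, L) = 14 + 6*n (l(n, L) = -18 + 6*(n + 2*8/(-5 + 8)) = -18 + 6*(n + 2*8/3) = -18 + 6*(n + 2*8*(1/3)) = -18 + 6*(n + 16/3) = -18 + 6*(16/3 + n) = -18 + (32 + 6*n) = 14 + 6*n)
(k(5, 2) + 1)*7 - l(0, 11) = (2*2 + 1)*7 - (14 + 6*0) = (4 + 1)*7 - (14 + 0) = 5*7 - 1*14 = 35 - 14 = 21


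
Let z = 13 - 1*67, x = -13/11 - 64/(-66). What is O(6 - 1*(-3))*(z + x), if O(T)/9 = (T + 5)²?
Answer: -1051932/11 ≈ -95630.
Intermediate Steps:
x = -7/33 (x = -13*1/11 - 64*(-1/66) = -13/11 + 32/33 = -7/33 ≈ -0.21212)
O(T) = 9*(5 + T)² (O(T) = 9*(T + 5)² = 9*(5 + T)²)
z = -54 (z = 13 - 67 = -54)
O(6 - 1*(-3))*(z + x) = (9*(5 + (6 - 1*(-3)))²)*(-54 - 7/33) = (9*(5 + (6 + 3))²)*(-1789/33) = (9*(5 + 9)²)*(-1789/33) = (9*14²)*(-1789/33) = (9*196)*(-1789/33) = 1764*(-1789/33) = -1051932/11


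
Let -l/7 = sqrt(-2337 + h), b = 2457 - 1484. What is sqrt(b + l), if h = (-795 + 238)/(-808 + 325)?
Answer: sqrt(4632453 - 2139*I*sqrt(567042))/69 ≈ 31.648 - 5.345*I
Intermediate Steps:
b = 973
h = 557/483 (h = -557/(-483) = -557*(-1/483) = 557/483 ≈ 1.1532)
l = -31*I*sqrt(567042)/69 (l = -7*sqrt(-2337 + 557/483) = -31*I*sqrt(567042)/69 ≈ -338.31*I)
sqrt(b + l) = sqrt(973 - 31*I*sqrt(567042)/69)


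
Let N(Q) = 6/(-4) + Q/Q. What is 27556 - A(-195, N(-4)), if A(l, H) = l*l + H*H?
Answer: -41877/4 ≈ -10469.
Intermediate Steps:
N(Q) = -½ (N(Q) = 6*(-¼) + 1 = -3/2 + 1 = -½)
A(l, H) = H² + l² (A(l, H) = l² + H² = H² + l²)
27556 - A(-195, N(-4)) = 27556 - ((-½)² + (-195)²) = 27556 - (¼ + 38025) = 27556 - 1*152101/4 = 27556 - 152101/4 = -41877/4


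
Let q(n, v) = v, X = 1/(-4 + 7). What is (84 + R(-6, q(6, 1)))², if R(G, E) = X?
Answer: 64009/9 ≈ 7112.1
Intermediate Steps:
X = ⅓ (X = 1/3 = ⅓ ≈ 0.33333)
R(G, E) = ⅓
(84 + R(-6, q(6, 1)))² = (84 + ⅓)² = (253/3)² = 64009/9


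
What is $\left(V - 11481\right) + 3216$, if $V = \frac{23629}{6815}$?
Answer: $- \frac{56302346}{6815} \approx -8261.5$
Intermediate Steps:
$V = \frac{23629}{6815}$ ($V = 23629 \cdot \frac{1}{6815} = \frac{23629}{6815} \approx 3.4672$)
$\left(V - 11481\right) + 3216 = \left(\frac{23629}{6815} - 11481\right) + 3216 = - \frac{78219386}{6815} + 3216 = - \frac{56302346}{6815}$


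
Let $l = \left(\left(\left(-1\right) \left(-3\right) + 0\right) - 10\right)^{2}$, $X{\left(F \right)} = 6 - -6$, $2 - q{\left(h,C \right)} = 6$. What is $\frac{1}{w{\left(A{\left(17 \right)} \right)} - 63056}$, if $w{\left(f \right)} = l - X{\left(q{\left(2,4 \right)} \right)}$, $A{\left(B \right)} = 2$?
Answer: $- \frac{1}{63019} \approx -1.5868 \cdot 10^{-5}$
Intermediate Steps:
$q{\left(h,C \right)} = -4$ ($q{\left(h,C \right)} = 2 - 6 = -4$)
$X{\left(F \right)} = 12$ ($X{\left(F \right)} = 6 + 6 = 12$)
$l = 49$ ($l = \left(\left(3 + 0\right) - 10\right)^{2} = \left(3 - 10\right)^{2} = \left(-7\right)^{2} = 49$)
$w{\left(f \right)} = 37$ ($w{\left(f \right)} = 49 - 12 = 37$)
$\frac{1}{w{\left(A{\left(17 \right)} \right)} - 63056} = \frac{1}{37 - 63056} = \frac{1}{-63019} = - \frac{1}{63019}$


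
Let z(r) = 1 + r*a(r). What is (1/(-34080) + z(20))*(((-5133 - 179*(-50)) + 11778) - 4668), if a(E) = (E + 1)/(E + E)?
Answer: 4282498913/34080 ≈ 1.2566e+5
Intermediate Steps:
a(E) = (1 + E)/(2*E) (a(E) = (1 + E)/((2*E)) = (1 + E)*(1/(2*E)) = (1 + E)/(2*E))
z(r) = 3/2 + r/2 (z(r) = 1 + r*((1 + r)/(2*r)) = 1 + (1/2 + r/2) = 3/2 + r/2)
(1/(-34080) + z(20))*(((-5133 - 179*(-50)) + 11778) - 4668) = (1/(-34080) + (3/2 + (1/2)*20))*(((-5133 - 179*(-50)) + 11778) - 4668) = (-1/34080 + (3/2 + 10))*(((-5133 + 8950) + 11778) - 4668) = (-1/34080 + 23/2)*((3817 + 11778) - 4668) = 391919*(15595 - 4668)/34080 = (391919/34080)*10927 = 4282498913/34080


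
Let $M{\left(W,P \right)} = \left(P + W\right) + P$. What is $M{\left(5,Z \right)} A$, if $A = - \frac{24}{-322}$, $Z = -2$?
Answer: $\frac{12}{161} \approx 0.074534$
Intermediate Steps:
$A = \frac{12}{161}$ ($A = \left(-24\right) \left(- \frac{1}{322}\right) = \frac{12}{161} \approx 0.074534$)
$M{\left(W,P \right)} = W + 2 P$
$M{\left(5,Z \right)} A = \left(5 + 2 \left(-2\right)\right) \frac{12}{161} = \left(5 - 4\right) \frac{12}{161} = 1 \cdot \frac{12}{161} = \frac{12}{161}$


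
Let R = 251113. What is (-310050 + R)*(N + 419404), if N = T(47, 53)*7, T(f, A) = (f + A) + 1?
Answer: -24760082007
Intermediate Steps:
T(f, A) = 1 + A + f (T(f, A) = (A + f) + 1 = 1 + A + f)
N = 707 (N = (1 + 53 + 47)*7 = 101*7 = 707)
(-310050 + R)*(N + 419404) = (-310050 + 251113)*(707 + 419404) = -58937*420111 = -24760082007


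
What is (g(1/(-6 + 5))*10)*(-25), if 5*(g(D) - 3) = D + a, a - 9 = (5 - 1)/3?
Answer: -3650/3 ≈ -1216.7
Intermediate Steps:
a = 31/3 (a = 9 + (5 - 1)/3 = 9 + 4*(1/3) = 9 + 4/3 = 31/3 ≈ 10.333)
g(D) = 76/15 + D/5 (g(D) = 3 + (D + 31/3)/5 = 3 + (31/3 + D)/5 = 3 + (31/15 + D/5) = 76/15 + D/5)
(g(1/(-6 + 5))*10)*(-25) = ((76/15 + 1/(5*(-6 + 5)))*10)*(-25) = ((76/15 + (1/5)/(-1))*10)*(-25) = ((76/15 + (1/5)*(-1))*10)*(-25) = ((76/15 - 1/5)*10)*(-25) = ((73/15)*10)*(-25) = (146/3)*(-25) = -3650/3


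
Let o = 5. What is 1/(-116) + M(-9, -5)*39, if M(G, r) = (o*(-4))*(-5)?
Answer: 452399/116 ≈ 3900.0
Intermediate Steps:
M(G, r) = 100 (M(G, r) = (5*(-4))*(-5) = -20*(-5) = 100)
1/(-116) + M(-9, -5)*39 = 1/(-116) + 100*39 = -1/116 + 3900 = 452399/116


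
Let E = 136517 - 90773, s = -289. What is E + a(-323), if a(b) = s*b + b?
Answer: 138768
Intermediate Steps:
E = 45744
a(b) = -288*b (a(b) = -289*b + b = -288*b)
E + a(-323) = 45744 - 288*(-323) = 45744 + 93024 = 138768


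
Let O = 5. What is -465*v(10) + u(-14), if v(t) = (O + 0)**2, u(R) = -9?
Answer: -11634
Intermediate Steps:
v(t) = 25 (v(t) = (5 + 0)**2 = 5**2 = 25)
-465*v(10) + u(-14) = -465*25 - 9 = -11625 - 9 = -11634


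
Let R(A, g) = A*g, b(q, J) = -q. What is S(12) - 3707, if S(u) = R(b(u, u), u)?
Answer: -3851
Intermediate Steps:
S(u) = -u² (S(u) = (-u)*u = -u²)
S(12) - 3707 = -1*12² - 3707 = -1*144 - 3707 = -144 - 3707 = -3851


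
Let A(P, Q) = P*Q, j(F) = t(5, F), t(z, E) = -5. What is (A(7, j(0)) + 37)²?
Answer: 4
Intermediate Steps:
j(F) = -5
(A(7, j(0)) + 37)² = (7*(-5) + 37)² = (-35 + 37)² = 2² = 4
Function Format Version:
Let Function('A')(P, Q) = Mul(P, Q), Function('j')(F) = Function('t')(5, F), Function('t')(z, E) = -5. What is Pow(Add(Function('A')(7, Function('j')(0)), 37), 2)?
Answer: 4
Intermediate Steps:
Function('j')(F) = -5
Pow(Add(Function('A')(7, Function('j')(0)), 37), 2) = Pow(Add(Mul(7, -5), 37), 2) = Pow(Add(-35, 37), 2) = Pow(2, 2) = 4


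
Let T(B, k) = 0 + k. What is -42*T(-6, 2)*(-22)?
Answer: 1848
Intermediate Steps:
T(B, k) = k
-42*T(-6, 2)*(-22) = -42*2*(-22) = -84*(-22) = 1848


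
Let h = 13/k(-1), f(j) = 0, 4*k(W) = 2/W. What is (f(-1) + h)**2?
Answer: 676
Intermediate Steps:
k(W) = 1/(2*W) (k(W) = (2/W)/4 = 1/(2*W))
h = -26 (h = 13/(((1/2)/(-1))) = 13/(((1/2)*(-1))) = 13/(-1/2) = 13*(-2) = -26)
(f(-1) + h)**2 = (0 - 26)**2 = (-26)**2 = 676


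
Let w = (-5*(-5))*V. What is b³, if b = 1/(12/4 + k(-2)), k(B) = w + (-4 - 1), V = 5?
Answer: 1/1860867 ≈ 5.3738e-7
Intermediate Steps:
w = 125 (w = -5*(-5)*5 = 25*5 = 125)
k(B) = 120 (k(B) = 125 + (-4 - 1) = 125 - 5 = 120)
b = 1/123 (b = 1/(12/4 + 120) = 1/(12*(¼) + 120) = 1/(3 + 120) = 1/123 ≈ 0.0081301)
b³ = (1/123)³ = 1/1860867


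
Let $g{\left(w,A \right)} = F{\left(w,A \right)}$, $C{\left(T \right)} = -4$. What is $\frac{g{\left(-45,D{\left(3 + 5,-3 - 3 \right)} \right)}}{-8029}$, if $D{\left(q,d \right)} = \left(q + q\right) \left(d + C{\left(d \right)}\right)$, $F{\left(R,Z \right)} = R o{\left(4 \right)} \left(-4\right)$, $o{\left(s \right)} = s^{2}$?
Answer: $- \frac{2880}{8029} \approx -0.3587$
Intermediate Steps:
$F{\left(R,Z \right)} = - 64 R$ ($F{\left(R,Z \right)} = R 4^{2} \left(-4\right) = R 16 \left(-4\right) = 16 R \left(-4\right) = - 64 R$)
$D{\left(q,d \right)} = 2 q \left(-4 + d\right)$ ($D{\left(q,d \right)} = \left(q + q\right) \left(d - 4\right) = 2 q \left(-4 + d\right)$)
$g{\left(w,A \right)} = - 64 w$
$\frac{g{\left(-45,D{\left(3 + 5,-3 - 3 \right)} \right)}}{-8029} = \frac{\left(-64\right) \left(-45\right)}{-8029} = 2880 \left(- \frac{1}{8029}\right) = - \frac{2880}{8029}$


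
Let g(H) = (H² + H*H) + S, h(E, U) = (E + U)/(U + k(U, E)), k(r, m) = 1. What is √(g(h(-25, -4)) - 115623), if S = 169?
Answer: 2*I*√259351/3 ≈ 339.51*I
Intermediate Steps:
h(E, U) = (E + U)/(1 + U) (h(E, U) = (E + U)/(U + 1) = (E + U)/(1 + U))
g(H) = 169 + 2*H² (g(H) = (H² + H*H) + 169 = (H² + H²) + 169 = 2*H² + 169 = 169 + 2*H²)
√(g(h(-25, -4)) - 115623) = √((169 + 2*((-25 - 4)/(1 - 4))²) - 115623) = √((169 + 2*(-29/(-3))²) - 115623) = √((169 + 2*(-⅓*(-29))²) - 115623) = √((169 + 2*(29/3)²) - 115623) = √((169 + 2*(841/9)) - 115623) = √((169 + 1682/9) - 115623) = √(3203/9 - 115623) = √(-1037404/9) = 2*I*√259351/3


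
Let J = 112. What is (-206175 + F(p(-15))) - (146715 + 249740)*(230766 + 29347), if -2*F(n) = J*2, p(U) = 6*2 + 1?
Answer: -103123305702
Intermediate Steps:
p(U) = 13 (p(U) = 12 + 1 = 13)
F(n) = -112 (F(n) = -56*2 = -½*224 = -112)
(-206175 + F(p(-15))) - (146715 + 249740)*(230766 + 29347) = (-206175 - 112) - (146715 + 249740)*(230766 + 29347) = -206287 - 396455*260113 = -206287 - 1*103123099415 = -206287 - 103123099415 = -103123305702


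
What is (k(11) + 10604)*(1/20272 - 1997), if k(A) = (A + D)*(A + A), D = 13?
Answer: -112664698289/5068 ≈ -2.2231e+7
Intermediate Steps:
k(A) = 2*A*(13 + A) (k(A) = (A + 13)*(A + A) = (13 + A)*(2*A) = 2*A*(13 + A))
(k(11) + 10604)*(1/20272 - 1997) = (2*11*(13 + 11) + 10604)*(1/20272 - 1997) = (2*11*24 + 10604)*(1/20272 - 1997) = (528 + 10604)*(-40483183/20272) = 11132*(-40483183/20272) = -112664698289/5068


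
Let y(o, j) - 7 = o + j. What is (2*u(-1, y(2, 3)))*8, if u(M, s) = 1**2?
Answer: 16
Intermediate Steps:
y(o, j) = 7 + j + o (y(o, j) = 7 + (o + j) = 7 + (j + o) = 7 + j + o)
u(M, s) = 1
(2*u(-1, y(2, 3)))*8 = (2*1)*8 = 2*8 = 16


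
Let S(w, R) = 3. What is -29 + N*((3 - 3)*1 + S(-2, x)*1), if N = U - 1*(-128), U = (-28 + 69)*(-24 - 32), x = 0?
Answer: -6533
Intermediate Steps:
U = -2296 (U = 41*(-56) = -2296)
N = -2168 (N = -2296 - 1*(-128) = -2296 + 128 = -2168)
-29 + N*((3 - 3)*1 + S(-2, x)*1) = -29 - 2168*((3 - 3)*1 + 3*1) = -29 - 2168*(0*1 + 3) = -29 - 2168*(0 + 3) = -29 - 2168*3 = -29 - 6504 = -6533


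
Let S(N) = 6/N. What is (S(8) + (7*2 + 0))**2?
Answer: 3481/16 ≈ 217.56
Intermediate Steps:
(S(8) + (7*2 + 0))**2 = (6/8 + (7*2 + 0))**2 = (6*(1/8) + (14 + 0))**2 = (3/4 + 14)**2 = (59/4)**2 = 3481/16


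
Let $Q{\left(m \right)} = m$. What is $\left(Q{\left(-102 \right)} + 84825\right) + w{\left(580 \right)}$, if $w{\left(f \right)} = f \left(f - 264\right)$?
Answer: $268003$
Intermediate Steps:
$w{\left(f \right)} = f \left(-264 + f\right)$
$\left(Q{\left(-102 \right)} + 84825\right) + w{\left(580 \right)} = \left(-102 + 84825\right) + 580 \left(-264 + 580\right) = 84723 + 580 \cdot 316 = 84723 + 183280 = 268003$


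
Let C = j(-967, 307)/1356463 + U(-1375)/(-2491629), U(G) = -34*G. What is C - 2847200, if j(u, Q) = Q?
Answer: -9622973877961629547/3379802548227 ≈ -2.8472e+6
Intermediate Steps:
C = -62649715147/3379802548227 (C = 307/1356463 - 34*(-1375)/(-2491629) = 307*(1/1356463) + 46750*(-1/2491629) = 307/1356463 - 46750/2491629 = -62649715147/3379802548227 ≈ -0.018537)
C - 2847200 = -62649715147/3379802548227 - 2847200 = -9622973877961629547/3379802548227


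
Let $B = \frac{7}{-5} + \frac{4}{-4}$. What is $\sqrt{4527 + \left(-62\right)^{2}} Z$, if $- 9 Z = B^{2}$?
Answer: $- \frac{16 \sqrt{8371}}{25} \approx -58.556$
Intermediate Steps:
$B = - \frac{12}{5}$ ($B = 7 \left(- \frac{1}{5}\right) + 4 \left(- \frac{1}{4}\right) = - \frac{7}{5} - 1 = - \frac{12}{5} \approx -2.4$)
$Z = - \frac{16}{25}$ ($Z = - \frac{\left(- \frac{12}{5}\right)^{2}}{9} = \left(- \frac{1}{9}\right) \frac{144}{25} = - \frac{16}{25} \approx -0.64$)
$\sqrt{4527 + \left(-62\right)^{2}} Z = \sqrt{4527 + \left(-62\right)^{2}} \left(- \frac{16}{25}\right) = \sqrt{4527 + 3844} \left(- \frac{16}{25}\right) = \sqrt{8371} \left(- \frac{16}{25}\right) = - \frac{16 \sqrt{8371}}{25}$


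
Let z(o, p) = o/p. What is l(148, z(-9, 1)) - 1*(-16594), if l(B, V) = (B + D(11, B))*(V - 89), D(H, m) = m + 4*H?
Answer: -16726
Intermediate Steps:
l(B, V) = (-89 + V)*(44 + 2*B) (l(B, V) = (B + (B + 4*11))*(V - 89) = (B + (B + 44))*(-89 + V) = (B + (44 + B))*(-89 + V) = (44 + 2*B)*(-89 + V) = (-89 + V)*(44 + 2*B))
l(148, z(-9, 1)) - 1*(-16594) = (-3916 - 178*148 + 148*(-9/1) + (-9/1)*(44 + 148)) - 1*(-16594) = (-3916 - 26344 + 148*(-9*1) - 9*1*192) + 16594 = (-3916 - 26344 + 148*(-9) - 9*192) + 16594 = (-3916 - 26344 - 1332 - 1728) + 16594 = -33320 + 16594 = -16726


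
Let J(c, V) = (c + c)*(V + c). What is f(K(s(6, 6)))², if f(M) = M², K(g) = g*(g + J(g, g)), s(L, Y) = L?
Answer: 656100000000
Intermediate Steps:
J(c, V) = 2*c*(V + c) (J(c, V) = (2*c)*(V + c) = 2*c*(V + c))
K(g) = g*(g + 4*g²) (K(g) = g*(g + 2*g*(g + g)) = g*(g + 2*g*(2*g)) = g*(g + 4*g²))
f(K(s(6, 6)))² = ((6²*(1 + 4*6))²)² = ((36*(1 + 24))²)² = ((36*25)²)² = (900²)² = 810000² = 656100000000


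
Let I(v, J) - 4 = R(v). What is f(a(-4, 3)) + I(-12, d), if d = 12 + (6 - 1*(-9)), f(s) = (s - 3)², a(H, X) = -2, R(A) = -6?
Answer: 23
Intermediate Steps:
f(s) = (-3 + s)²
d = 27 (d = 12 + (6 + 9) = 12 + 15 = 27)
I(v, J) = -2 (I(v, J) = 4 - 6 = -2)
f(a(-4, 3)) + I(-12, d) = (-3 - 2)² - 2 = (-5)² - 2 = 25 - 2 = 23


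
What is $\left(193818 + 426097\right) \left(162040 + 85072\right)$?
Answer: $153188435480$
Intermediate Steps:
$\left(193818 + 426097\right) \left(162040 + 85072\right) = 619915 \cdot 247112 = 153188435480$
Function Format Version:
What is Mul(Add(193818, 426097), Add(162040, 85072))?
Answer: 153188435480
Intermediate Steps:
Mul(Add(193818, 426097), Add(162040, 85072)) = Mul(619915, 247112) = 153188435480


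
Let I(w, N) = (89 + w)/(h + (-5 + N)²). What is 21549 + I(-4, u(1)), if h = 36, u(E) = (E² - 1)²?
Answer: 1314574/61 ≈ 21550.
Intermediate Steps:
u(E) = (-1 + E²)²
I(w, N) = (89 + w)/(36 + (-5 + N)²)
21549 + I(-4, u(1)) = 21549 + (89 - 4)/(36 + (-5 + (-1 + 1²)²)²) = 21549 + 85/(36 + (-5 + (-1 + 1)²)²) = 21549 + 85/(36 + (-5 + 0²)²) = 21549 + 85/(36 + (-5 + 0)²) = 21549 + 85/(36 + (-5)²) = 21549 + 85/(36 + 25) = 21549 + 85/61 = 1314574/61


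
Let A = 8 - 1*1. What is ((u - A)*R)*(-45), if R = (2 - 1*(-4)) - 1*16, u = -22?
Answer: -13050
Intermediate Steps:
A = 7 (A = 8 - 1 = 7)
R = -10 (R = (2 + 4) - 16 = 6 - 16 = -10)
((u - A)*R)*(-45) = ((-22 - 1*7)*(-10))*(-45) = ((-22 - 7)*(-10))*(-45) = -29*(-10)*(-45) = 290*(-45) = -13050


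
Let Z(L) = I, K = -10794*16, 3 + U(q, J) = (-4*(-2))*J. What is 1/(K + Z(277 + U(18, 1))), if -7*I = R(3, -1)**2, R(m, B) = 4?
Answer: -7/1208944 ≈ -5.7902e-6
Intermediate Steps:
U(q, J) = -3 + 8*J (U(q, J) = -3 + (-4*(-2))*J = -3 + 8*J)
K = -172704
I = -16/7 (I = -1/7*4**2 = -1/7*16 = -16/7 ≈ -2.2857)
Z(L) = -16/7
1/(K + Z(277 + U(18, 1))) = 1/(-172704 - 16/7) = 1/(-1208944/7) = -7/1208944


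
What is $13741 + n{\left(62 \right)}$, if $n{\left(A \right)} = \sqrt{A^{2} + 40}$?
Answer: $13741 + 2 \sqrt{971} \approx 13803.0$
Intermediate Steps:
$n{\left(A \right)} = \sqrt{40 + A^{2}}$
$13741 + n{\left(62 \right)} = 13741 + \sqrt{40 + 62^{2}} = 13741 + \sqrt{40 + 3844} = 13741 + \sqrt{3884} = 13741 + 2 \sqrt{971}$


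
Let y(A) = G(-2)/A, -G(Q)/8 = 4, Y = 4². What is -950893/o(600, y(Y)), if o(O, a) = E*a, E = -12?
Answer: -950893/24 ≈ -39621.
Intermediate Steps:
Y = 16
G(Q) = -32 (G(Q) = -8*4 = -32)
y(A) = -32/A
o(O, a) = -12*a
-950893/o(600, y(Y)) = -950893/((-(-384)/16)) = -950893/((-12*(-2))) = -950893/24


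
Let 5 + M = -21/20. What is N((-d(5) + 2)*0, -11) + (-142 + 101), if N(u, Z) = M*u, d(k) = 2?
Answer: -41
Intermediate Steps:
M = -121/20 (M = -5 - 21/20 = -121/20 ≈ -6.0500)
N(u, Z) = -121*u/20
N((-d(5) + 2)*0, -11) + (-142 + 101) = -121*(-1*2 + 2)*0/20 + (-142 + 101) = -121*(-2 + 2)*0/20 - 41 = -0*0 - 41 = -121/20*0 - 41 = 0 - 41 = -41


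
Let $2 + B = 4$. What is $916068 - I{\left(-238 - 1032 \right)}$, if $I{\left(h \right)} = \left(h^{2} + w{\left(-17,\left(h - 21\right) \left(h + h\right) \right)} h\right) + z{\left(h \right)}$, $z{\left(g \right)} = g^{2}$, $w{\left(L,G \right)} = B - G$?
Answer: $-4166814992$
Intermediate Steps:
$B = 2$ ($B = -2 + 4 = 2$)
$w{\left(L,G \right)} = 2 - G$
$I{\left(h \right)} = 2 h^{2} + h \left(2 - 2 h \left(-21 + h\right)\right)$ ($I{\left(h \right)} = \left(h^{2} + \left(2 - \left(h - 21\right) \left(h + h\right)\right) h\right) + h^{2} = \left(h^{2} + \left(2 - \left(-21 + h\right) 2 h\right) h\right) + h^{2} = \left(h^{2} + \left(2 - 2 h \left(-21 + h\right)\right) h\right) + h^{2} = \left(h^{2} + h \left(2 - 2 h \left(-21 + h\right)\right)\right) + h^{2} = 2 h^{2} + h \left(2 - 2 h \left(-21 + h\right)\right)$)
$916068 - I{\left(-238 - 1032 \right)} = 916068 - 2 \left(-238 - 1032\right) \left(1 - 1270 - \left(-238 - 1032\right) \left(-21 - 1270\right)\right) = 916068 - 2 \left(-1270\right) \left(1 - 1270 - - 1270 \left(-21 - 1270\right)\right) = 916068 - 2 \left(-1270\right) \left(1 - 1270 - \left(-1270\right) \left(-1291\right)\right) = 916068 - 2 \left(-1270\right) \left(1 - 1270 - 1639570\right) = 916068 - 2 \left(-1270\right) \left(-1640839\right) = 916068 - 4167731060 = -4166814992$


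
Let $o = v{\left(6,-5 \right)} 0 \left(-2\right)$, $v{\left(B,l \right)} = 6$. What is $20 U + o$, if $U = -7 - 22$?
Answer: $-580$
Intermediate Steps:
$U = -29$ ($U = -7 - 22 = -29$)
$o = 0$ ($o = 6 \cdot 0 \left(-2\right) = 0 \left(-2\right) = 0$)
$20 U + o = 20 \left(-29\right) + 0 = -580 + 0 = -580$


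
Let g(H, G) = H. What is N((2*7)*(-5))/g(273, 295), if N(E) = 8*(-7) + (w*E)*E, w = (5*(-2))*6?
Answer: -42008/39 ≈ -1077.1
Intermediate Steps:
w = -60 (w = -10*6 = -60)
N(E) = -56 - 60*E² (N(E) = 8*(-7) + (-60*E)*E = -56 - 60*E²)
N((2*7)*(-5))/g(273, 295) = (-56 - 60*((2*7)*(-5))²)/273 = (-56 - 60*(14*(-5))²)*(1/273) = (-56 - 60*(-70)²)*(1/273) = (-56 - 60*4900)*(1/273) = (-56 - 294000)*(1/273) = -294056*1/273 = -42008/39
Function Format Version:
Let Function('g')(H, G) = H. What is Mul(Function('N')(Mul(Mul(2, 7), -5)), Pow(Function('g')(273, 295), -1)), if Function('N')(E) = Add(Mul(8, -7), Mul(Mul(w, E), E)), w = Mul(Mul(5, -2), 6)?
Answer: Rational(-42008, 39) ≈ -1077.1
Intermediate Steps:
w = -60 (w = Mul(-10, 6) = -60)
Function('N')(E) = Add(-56, Mul(-60, Pow(E, 2))) (Function('N')(E) = Add(Mul(8, -7), Mul(Mul(-60, E), E)) = Add(-56, Mul(-60, Pow(E, 2))))
Mul(Function('N')(Mul(Mul(2, 7), -5)), Pow(Function('g')(273, 295), -1)) = Mul(Add(-56, Mul(-60, Pow(Mul(Mul(2, 7), -5), 2))), Pow(273, -1)) = Mul(Add(-56, Mul(-60, Pow(Mul(14, -5), 2))), Rational(1, 273)) = Mul(Add(-56, Mul(-60, Pow(-70, 2))), Rational(1, 273)) = Mul(Add(-56, Mul(-60, 4900)), Rational(1, 273)) = Mul(Add(-56, -294000), Rational(1, 273)) = Mul(-294056, Rational(1, 273)) = Rational(-42008, 39)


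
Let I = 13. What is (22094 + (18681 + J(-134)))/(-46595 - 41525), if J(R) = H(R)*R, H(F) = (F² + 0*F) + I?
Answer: 2367071/88120 ≈ 26.862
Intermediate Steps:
H(F) = 13 + F² (H(F) = (F² + 0*F) + 13 = (F² + 0) + 13 = F² + 13 = 13 + F²)
J(R) = R*(13 + R²) (J(R) = (13 + R²)*R = R*(13 + R²))
(22094 + (18681 + J(-134)))/(-46595 - 41525) = (22094 + (18681 - 134*(13 + (-134)²)))/(-46595 - 41525) = (22094 + (18681 - 134*(13 + 17956)))/(-88120) = (22094 + (18681 - 134*17969))*(-1/88120) = (22094 + (18681 - 2407846))*(-1/88120) = (22094 - 2389165)*(-1/88120) = -2367071*(-1/88120) = 2367071/88120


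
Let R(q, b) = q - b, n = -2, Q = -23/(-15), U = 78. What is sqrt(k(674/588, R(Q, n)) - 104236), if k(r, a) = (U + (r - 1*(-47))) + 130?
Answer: I*sqrt(183420462)/42 ≈ 322.46*I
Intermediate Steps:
Q = 23/15 (Q = -23*(-1/15) = 23/15 ≈ 1.5333)
k(r, a) = 255 + r (k(r, a) = (78 + (r - 1*(-47))) + 130 = (78 + (r + 47)) + 130 = (78 + (47 + r)) + 130 = (125 + r) + 130 = 255 + r)
sqrt(k(674/588, R(Q, n)) - 104236) = sqrt((255 + 674/588) - 104236) = sqrt((255 + 674*(1/588)) - 104236) = sqrt((255 + 337/294) - 104236) = sqrt(75307/294 - 104236) = sqrt(-30570077/294) = I*sqrt(183420462)/42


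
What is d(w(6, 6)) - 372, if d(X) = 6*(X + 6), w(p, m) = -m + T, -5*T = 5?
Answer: -378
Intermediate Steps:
T = -1 (T = -⅕*5 = -1)
w(p, m) = -1 - m (w(p, m) = -m - 1 = -1 - m)
d(X) = 36 + 6*X (d(X) = 6*(6 + X) = 36 + 6*X)
d(w(6, 6)) - 372 = (36 + 6*(-1 - 1*6)) - 372 = (36 + 6*(-1 - 6)) - 372 = (36 + 6*(-7)) - 372 = (36 - 42) - 372 = -6 - 372 = -378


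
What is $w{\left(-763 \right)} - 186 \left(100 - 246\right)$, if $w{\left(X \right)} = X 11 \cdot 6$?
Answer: $-23202$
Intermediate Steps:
$w{\left(X \right)} = 66 X$ ($w{\left(X \right)} = 11 X 6 = 66 X$)
$w{\left(-763 \right)} - 186 \left(100 - 246\right) = 66 \left(-763\right) - 186 \left(100 - 246\right) = -50358 - -27156 = -50358 + 27156 = -23202$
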